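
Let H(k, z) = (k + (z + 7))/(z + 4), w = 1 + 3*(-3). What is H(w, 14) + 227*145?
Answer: 592483/18 ≈ 32916.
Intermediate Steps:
w = -8 (w = 1 - 9 = -8)
H(k, z) = (7 + k + z)/(4 + z) (H(k, z) = (k + (7 + z))/(4 + z) = (7 + k + z)/(4 + z))
H(w, 14) + 227*145 = (7 - 8 + 14)/(4 + 14) + 227*145 = 13/18 + 32915 = 592483/18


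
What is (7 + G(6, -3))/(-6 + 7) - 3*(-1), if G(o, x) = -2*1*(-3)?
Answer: 16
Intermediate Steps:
G(o, x) = 6 (G(o, x) = -2*(-3) = 6)
(7 + G(6, -3))/(-6 + 7) - 3*(-1) = (7 + 6)/(-6 + 7) - 3*(-1) = 13/1 + 3 = 13*1 + 3 = 13 + 3 = 16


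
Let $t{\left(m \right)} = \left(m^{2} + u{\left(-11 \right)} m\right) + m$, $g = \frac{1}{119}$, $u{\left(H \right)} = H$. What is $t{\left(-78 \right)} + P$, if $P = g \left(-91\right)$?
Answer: $\frac{116675}{17} \approx 6863.2$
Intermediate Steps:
$g = \frac{1}{119} \approx 0.0084034$
$P = - \frac{13}{17}$ ($P = \frac{1}{119} \left(-91\right) = - \frac{13}{17} \approx -0.76471$)
$t{\left(m \right)} = m^{2} - 10 m$ ($t{\left(m \right)} = \left(m^{2} - 11 m\right) + m = m^{2} - 10 m$)
$t{\left(-78 \right)} + P = - 78 \left(-10 - 78\right) - \frac{13}{17} = \left(-78\right) \left(-88\right) - \frac{13}{17} = 6864 - \frac{13}{17} = \frac{116675}{17}$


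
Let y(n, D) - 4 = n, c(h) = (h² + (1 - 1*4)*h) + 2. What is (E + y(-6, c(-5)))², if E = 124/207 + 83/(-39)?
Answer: 90193009/7241481 ≈ 12.455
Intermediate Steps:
c(h) = 2 + h² - 3*h (c(h) = (h² + (1 - 4)*h) + 2 = (h² - 3*h) + 2 = 2 + h² - 3*h)
y(n, D) = 4 + n
E = -4115/2691 (E = 124*(1/207) + 83*(-1/39) = 124/207 - 83/39 = -4115/2691 ≈ -1.5292)
(E + y(-6, c(-5)))² = (-4115/2691 + (4 - 6))² = (-4115/2691 - 2)² = (-9497/2691)² = 90193009/7241481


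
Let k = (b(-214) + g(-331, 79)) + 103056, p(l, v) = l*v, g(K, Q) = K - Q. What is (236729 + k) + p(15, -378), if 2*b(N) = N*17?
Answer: 331886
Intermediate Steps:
b(N) = 17*N/2 (b(N) = (N*17)/2 = (17*N)/2 = 17*N/2)
k = 100827 (k = ((17/2)*(-214) + (-331 - 1*79)) + 103056 = (-1819 + (-331 - 79)) + 103056 = (-1819 - 410) + 103056 = -2229 + 103056 = 100827)
(236729 + k) + p(15, -378) = (236729 + 100827) + 15*(-378) = 337556 - 5670 = 331886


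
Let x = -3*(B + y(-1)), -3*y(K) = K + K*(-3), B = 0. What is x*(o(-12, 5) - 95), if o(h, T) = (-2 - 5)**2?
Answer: -92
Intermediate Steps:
y(K) = 2*K/3 (y(K) = -(K + K*(-3))/3 = -(K - 3*K)/3 = -(-2)*K/3 = 2*K/3)
x = 2 (x = -3*(0 + (2/3)*(-1)) = -3*(0 - 2/3) = -3*(-2/3) = 2)
o(h, T) = 49 (o(h, T) = (-7)**2 = 49)
x*(o(-12, 5) - 95) = 2*(49 - 95) = 2*(-46) = -92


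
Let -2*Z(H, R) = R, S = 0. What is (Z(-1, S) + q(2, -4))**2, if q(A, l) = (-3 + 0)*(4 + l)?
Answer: 0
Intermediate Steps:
q(A, l) = -12 - 3*l (q(A, l) = -3*(4 + l) = -12 - 3*l)
Z(H, R) = -R/2
(Z(-1, S) + q(2, -4))**2 = (-1/2*0 + (-12 - 3*(-4)))**2 = (0 + (-12 + 12))**2 = (0 + 0)**2 = 0**2 = 0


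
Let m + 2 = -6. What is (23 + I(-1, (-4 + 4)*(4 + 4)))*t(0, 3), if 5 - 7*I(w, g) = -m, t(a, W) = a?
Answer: 0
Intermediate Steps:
m = -8 (m = -2 - 6 = -8)
I(w, g) = -3/7 (I(w, g) = 5/7 - (-1)*(-8)/7 = 5/7 - ⅐*8 = 5/7 - 8/7 = -3/7)
(23 + I(-1, (-4 + 4)*(4 + 4)))*t(0, 3) = (23 - 3/7)*0 = (158/7)*0 = 0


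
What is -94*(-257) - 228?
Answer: 23930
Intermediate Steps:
-94*(-257) - 228 = 24158 - 228 = 23930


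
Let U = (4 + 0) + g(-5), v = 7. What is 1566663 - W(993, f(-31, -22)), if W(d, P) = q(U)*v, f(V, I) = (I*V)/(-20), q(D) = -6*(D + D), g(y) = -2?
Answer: 1566831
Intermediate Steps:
U = 2 (U = (4 + 0) - 2 = 4 - 2 = 2)
q(D) = -12*D
f(V, I) = -I*V/20 (f(V, I) = (I*V)*(-1/20) = -I*V/20)
W(d, P) = -168 (W(d, P) = -12*2*7 = -24*7 = -168)
1566663 - W(993, f(-31, -22)) = 1566663 - 1*(-168) = 1566663 + 168 = 1566831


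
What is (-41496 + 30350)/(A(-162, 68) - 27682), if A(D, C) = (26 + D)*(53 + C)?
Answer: 5573/22069 ≈ 0.25253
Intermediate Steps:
(-41496 + 30350)/(A(-162, 68) - 27682) = (-41496 + 30350)/((1378 + 26*68 + 53*(-162) + 68*(-162)) - 27682) = -11146/((1378 + 1768 - 8586 - 11016) - 27682) = -11146/(-16456 - 27682) = -11146/(-44138) = -11146*(-1/44138) = 5573/22069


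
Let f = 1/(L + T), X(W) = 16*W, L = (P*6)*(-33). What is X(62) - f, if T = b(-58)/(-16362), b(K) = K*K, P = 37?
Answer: 59456210677/59935688 ≈ 992.00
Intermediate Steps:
b(K) = K**2
L = -7326 (L = (37*6)*(-33) = 222*(-33) = -7326)
T = -1682/8181 (T = (-58)**2/(-16362) = 3364*(-1/16362) = -1682/8181 ≈ -0.20560)
f = -8181/59935688 (f = 1/(-7326 - 1682/8181) = 1/(-59935688/8181) = -8181/59935688 ≈ -0.00013650)
X(62) - f = 16*62 - 1*(-8181/59935688) = 992 + 8181/59935688 = 59456210677/59935688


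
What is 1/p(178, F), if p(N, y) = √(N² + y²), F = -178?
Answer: √2/356 ≈ 0.0039725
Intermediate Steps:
1/p(178, F) = 1/(√(178² + (-178)²)) = 1/(√(31684 + 31684)) = 1/(√63368) = 1/(178*√2) = √2/356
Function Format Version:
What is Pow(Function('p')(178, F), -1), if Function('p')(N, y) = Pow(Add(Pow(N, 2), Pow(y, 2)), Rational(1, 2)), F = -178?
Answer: Mul(Rational(1, 356), Pow(2, Rational(1, 2))) ≈ 0.0039725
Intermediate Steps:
Pow(Function('p')(178, F), -1) = Pow(Pow(Add(Pow(178, 2), Pow(-178, 2)), Rational(1, 2)), -1) = Pow(Pow(Add(31684, 31684), Rational(1, 2)), -1) = Pow(Pow(63368, Rational(1, 2)), -1) = Pow(Mul(178, Pow(2, Rational(1, 2))), -1) = Mul(Rational(1, 356), Pow(2, Rational(1, 2)))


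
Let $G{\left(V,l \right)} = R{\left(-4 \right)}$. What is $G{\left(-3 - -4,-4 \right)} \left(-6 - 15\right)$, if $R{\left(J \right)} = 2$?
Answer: $-42$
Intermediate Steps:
$G{\left(V,l \right)} = 2$
$G{\left(-3 - -4,-4 \right)} \left(-6 - 15\right) = 2 \left(-6 - 15\right) = 2 \left(-21\right) = -42$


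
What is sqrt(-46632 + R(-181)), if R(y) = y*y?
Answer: I*sqrt(13871) ≈ 117.78*I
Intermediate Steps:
R(y) = y**2
sqrt(-46632 + R(-181)) = sqrt(-46632 + (-181)**2) = sqrt(-46632 + 32761) = sqrt(-13871) = I*sqrt(13871)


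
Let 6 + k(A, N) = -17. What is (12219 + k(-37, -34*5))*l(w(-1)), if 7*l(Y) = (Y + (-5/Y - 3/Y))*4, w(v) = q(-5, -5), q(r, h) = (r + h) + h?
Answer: -1512304/15 ≈ -1.0082e+5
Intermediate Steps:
q(r, h) = r + 2*h (q(r, h) = (h + r) + h = r + 2*h)
w(v) = -15 (w(v) = -5 + 2*(-5) = -5 - 10 = -15)
k(A, N) = -23 (k(A, N) = -6 - 17 = -23)
l(Y) = -32/(7*Y) + 4*Y/7 (l(Y) = ((Y + (-5/Y - 3/Y))*4)/7 = ((Y - 8/Y)*4)/7 = (-32/Y + 4*Y)/7 = -32/(7*Y) + 4*Y/7)
(12219 + k(-37, -34*5))*l(w(-1)) = (12219 - 23)*((4/7)*(-8 + (-15)²)/(-15)) = 12196*((4/7)*(-1/15)*(-8 + 225)) = 12196*((4/7)*(-1/15)*217) = 12196*(-124/15) = -1512304/15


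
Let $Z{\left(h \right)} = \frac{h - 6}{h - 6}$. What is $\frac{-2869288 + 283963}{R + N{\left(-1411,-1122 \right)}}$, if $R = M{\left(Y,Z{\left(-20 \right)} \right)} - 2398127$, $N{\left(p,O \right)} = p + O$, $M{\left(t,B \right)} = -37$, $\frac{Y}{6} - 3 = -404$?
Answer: $\frac{2585325}{2400697} \approx 1.0769$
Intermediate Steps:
$Y = -2406$ ($Y = 18 + 6 \left(-404\right) = 18 - 2424 = -2406$)
$Z{\left(h \right)} = 1$ ($Z{\left(h \right)} = \frac{-6 + h}{-6 + h} = 1$)
$N{\left(p,O \right)} = O + p$
$R = -2398164$ ($R = -37 - 2398127 = -2398164$)
$\frac{-2869288 + 283963}{R + N{\left(-1411,-1122 \right)}} = \frac{-2869288 + 283963}{-2398164 - 2533} = - \frac{2585325}{-2398164 - 2533} = - \frac{2585325}{-2400697} = \left(-2585325\right) \left(- \frac{1}{2400697}\right) = \frac{2585325}{2400697}$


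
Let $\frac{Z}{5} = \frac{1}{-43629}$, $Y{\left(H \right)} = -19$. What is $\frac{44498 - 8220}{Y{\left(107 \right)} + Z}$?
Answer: $- \frac{791386431}{414478} \approx -1909.4$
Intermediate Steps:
$Z = - \frac{5}{43629}$ ($Z = \frac{5}{-43629} = 5 \left(- \frac{1}{43629}\right) = - \frac{5}{43629} \approx -0.0001146$)
$\frac{44498 - 8220}{Y{\left(107 \right)} + Z} = \frac{44498 - 8220}{-19 - \frac{5}{43629}} = \frac{44498 - 8220}{- \frac{828956}{43629}} = 36278 \left(- \frac{43629}{828956}\right) = - \frac{791386431}{414478}$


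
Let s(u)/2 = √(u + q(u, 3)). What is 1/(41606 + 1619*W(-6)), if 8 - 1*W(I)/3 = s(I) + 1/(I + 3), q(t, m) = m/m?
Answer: 82081/7209099541 + 9714*I*√5/7209099541 ≈ 1.1386e-5 + 3.013e-6*I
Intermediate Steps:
q(t, m) = 1
s(u) = 2*√(1 + u) (s(u) = 2*√(u + 1) = 2*√(1 + u))
W(I) = 24 - 6*√(1 + I) - 3/(3 + I) (W(I) = 24 - 3*(2*√(1 + I) + 1/(I + 3)) = 24 - 3*(2*√(1 + I) + 1/(3 + I)) = 24 - 3*(1/(3 + I) + 2*√(1 + I)) = 24 + (-6*√(1 + I) - 3/(3 + I)) = 24 - 6*√(1 + I) - 3/(3 + I))
1/(41606 + 1619*W(-6)) = 1/(41606 + 1619*(3*(23 - 6*√(1 - 6) + 8*(-6) - 2*(-6)*√(1 - 6))/(3 - 6))) = 1/(41606 + 1619*(3*(23 - 6*I*√5 - 48 - 2*(-6)*√(-5))/(-3))) = 1/(41606 + 1619*(3*(-⅓)*(23 - 6*I*√5 - 48 - 2*(-6)*I*√5))) = 1/(41606 + 1619*(3*(-⅓)*(23 - 6*I*√5 - 48 + 12*I*√5))) = 1/(41606 + 1619*(3*(-⅓)*(-25 + 6*I*√5))) = 1/(41606 + 1619*(25 - 6*I*√5)) = 1/(41606 + (40475 - 9714*I*√5)) = 1/(82081 - 9714*I*√5)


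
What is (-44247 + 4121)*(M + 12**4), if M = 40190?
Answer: -2444716676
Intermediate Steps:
(-44247 + 4121)*(M + 12**4) = (-44247 + 4121)*(40190 + 12**4) = -40126*(40190 + 20736) = -40126*60926 = -2444716676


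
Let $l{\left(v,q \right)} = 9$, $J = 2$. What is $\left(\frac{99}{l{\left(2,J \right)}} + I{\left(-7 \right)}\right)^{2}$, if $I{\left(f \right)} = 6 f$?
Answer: $961$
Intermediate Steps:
$\left(\frac{99}{l{\left(2,J \right)}} + I{\left(-7 \right)}\right)^{2} = \left(\frac{99}{9} + 6 \left(-7\right)\right)^{2} = \left(99 \cdot \frac{1}{9} - 42\right)^{2} = \left(11 - 42\right)^{2} = \left(-31\right)^{2} = 961$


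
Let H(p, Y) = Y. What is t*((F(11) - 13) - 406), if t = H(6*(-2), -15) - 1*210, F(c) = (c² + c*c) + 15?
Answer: 36450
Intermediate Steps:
F(c) = 15 + 2*c² (F(c) = (c² + c²) + 15 = 2*c² + 15 = 15 + 2*c²)
t = -225 (t = -15 - 1*210 = -15 - 210 = -225)
t*((F(11) - 13) - 406) = -225*(((15 + 2*11²) - 13) - 406) = -225*(((15 + 2*121) - 13) - 406) = -225*(((15 + 242) - 13) - 406) = -225*((257 - 13) - 406) = -225*(244 - 406) = -225*(-162) = 36450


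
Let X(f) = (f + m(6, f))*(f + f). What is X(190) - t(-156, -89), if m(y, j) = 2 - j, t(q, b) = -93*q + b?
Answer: -13659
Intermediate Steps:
t(q, b) = b - 93*q
X(f) = 4*f (X(f) = (f + (2 - f))*(f + f) = 2*(2*f) = 4*f)
X(190) - t(-156, -89) = 4*190 - (-89 - 93*(-156)) = 760 - (-89 + 14508) = 760 - 1*14419 = 760 - 14419 = -13659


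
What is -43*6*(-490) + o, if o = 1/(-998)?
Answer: 126167159/998 ≈ 1.2642e+5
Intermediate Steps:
o = -1/998 ≈ -0.0010020
-43*6*(-490) + o = -43*6*(-490) - 1/998 = -258*(-490) - 1/998 = 126420 - 1/998 = 126167159/998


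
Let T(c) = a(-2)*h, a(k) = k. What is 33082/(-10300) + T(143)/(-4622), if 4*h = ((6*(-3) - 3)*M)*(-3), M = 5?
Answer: -75641377/23803300 ≈ -3.1778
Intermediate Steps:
h = 315/4 (h = (((6*(-3) - 3)*5)*(-3))/4 = (((-18 - 3)*5)*(-3))/4 = (-21*5*(-3))/4 = (-105*(-3))/4 = (¼)*315 = 315/4 ≈ 78.750)
T(c) = -315/2 (T(c) = -2*315/4 = -315/2)
33082/(-10300) + T(143)/(-4622) = 33082/(-10300) - 315/2/(-4622) = 33082*(-1/10300) - 315/2*(-1/4622) = -16541/5150 + 315/9244 = -75641377/23803300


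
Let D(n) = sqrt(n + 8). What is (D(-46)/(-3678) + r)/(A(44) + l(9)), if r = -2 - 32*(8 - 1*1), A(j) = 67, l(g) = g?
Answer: -113/38 - I*sqrt(38)/279528 ≈ -2.9737 - 2.2053e-5*I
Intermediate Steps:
r = -226 (r = -2 - 32*(8 - 1) = -2 - 32*7 = -2 - 224 = -226)
D(n) = sqrt(8 + n)
(D(-46)/(-3678) + r)/(A(44) + l(9)) = (sqrt(8 - 46)/(-3678) - 226)/(67 + 9) = (sqrt(-38)*(-1/3678) - 226)/76 = ((I*sqrt(38))*(-1/3678) - 226)*(1/76) = (-I*sqrt(38)/3678 - 226)*(1/76) = (-226 - I*sqrt(38)/3678)*(1/76) = -113/38 - I*sqrt(38)/279528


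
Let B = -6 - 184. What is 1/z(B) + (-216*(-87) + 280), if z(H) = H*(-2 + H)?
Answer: 695746561/36480 ≈ 19072.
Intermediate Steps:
B = -190
1/z(B) + (-216*(-87) + 280) = 1/(-190*(-2 - 190)) + (-216*(-87) + 280) = 1/(-190*(-192)) + (18792 + 280) = 1/36480 + 19072 = 695746561/36480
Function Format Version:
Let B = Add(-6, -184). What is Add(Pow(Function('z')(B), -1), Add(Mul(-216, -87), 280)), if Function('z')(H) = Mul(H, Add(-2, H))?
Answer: Rational(695746561, 36480) ≈ 19072.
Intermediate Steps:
B = -190
Add(Pow(Function('z')(B), -1), Add(Mul(-216, -87), 280)) = Add(Pow(Mul(-190, Add(-2, -190)), -1), Add(Mul(-216, -87), 280)) = Add(Pow(Mul(-190, -192), -1), Add(18792, 280)) = Add(Pow(36480, -1), 19072) = Add(Rational(1, 36480), 19072) = Rational(695746561, 36480)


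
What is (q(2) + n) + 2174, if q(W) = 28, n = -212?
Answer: 1990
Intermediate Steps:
(q(2) + n) + 2174 = (28 - 212) + 2174 = -184 + 2174 = 1990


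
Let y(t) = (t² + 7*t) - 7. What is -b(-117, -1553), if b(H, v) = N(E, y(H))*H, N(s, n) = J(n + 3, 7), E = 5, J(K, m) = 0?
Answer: 0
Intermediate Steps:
y(t) = -7 + t² + 7*t
N(s, n) = 0
b(H, v) = 0 (b(H, v) = 0*H = 0)
-b(-117, -1553) = -1*0 = 0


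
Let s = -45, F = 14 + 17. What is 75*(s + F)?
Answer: -1050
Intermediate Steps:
F = 31
75*(s + F) = 75*(-45 + 31) = 75*(-14) = -1050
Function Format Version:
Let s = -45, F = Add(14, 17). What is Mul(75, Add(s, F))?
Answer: -1050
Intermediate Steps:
F = 31
Mul(75, Add(s, F)) = Mul(75, Add(-45, 31)) = Mul(75, -14) = -1050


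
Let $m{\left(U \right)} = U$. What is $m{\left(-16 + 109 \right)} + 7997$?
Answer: $8090$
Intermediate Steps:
$m{\left(-16 + 109 \right)} + 7997 = \left(-16 + 109\right) + 7997 = 93 + 7997 = 8090$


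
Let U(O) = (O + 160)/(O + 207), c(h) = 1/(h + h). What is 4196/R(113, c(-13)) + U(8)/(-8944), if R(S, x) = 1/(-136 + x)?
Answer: -137207374761/240370 ≈ -5.7082e+5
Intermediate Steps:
c(h) = 1/(2*h)
U(O) = (160 + O)/(207 + O)
4196/R(113, c(-13)) + U(8)/(-8944) = 4196/(1/(-136 + (1/2)/(-13))) + ((160 + 8)/(207 + 8))/(-8944) = 4196/(1/(-136 + (1/2)*(-1/13))) + (168/215)*(-1/8944) = 4196/(1/(-136 - 1/26)) + ((1/215)*168)*(-1/8944) = 4196/(1/(-3537/26)) + (168/215)*(-1/8944) = 4196/(-26/3537) - 21/240370 = 4196*(-3537/26) - 21/240370 = -7420626/13 - 21/240370 = -137207374761/240370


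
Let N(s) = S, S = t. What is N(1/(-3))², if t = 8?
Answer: 64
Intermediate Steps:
S = 8
N(s) = 8
N(1/(-3))² = 8² = 64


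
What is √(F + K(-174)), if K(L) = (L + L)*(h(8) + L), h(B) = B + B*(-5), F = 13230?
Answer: √84918 ≈ 291.41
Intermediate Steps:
h(B) = -4*B (h(B) = B - 5*B = -4*B)
K(L) = 2*L*(-32 + L) (K(L) = (L + L)*(-4*8 + L) = (2*L)*(-32 + L) = 2*L*(-32 + L))
√(F + K(-174)) = √(13230 + 2*(-174)*(-32 - 174)) = √(13230 + 2*(-174)*(-206)) = √(13230 + 71688) = √84918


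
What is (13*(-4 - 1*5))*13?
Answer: -1521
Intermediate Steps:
(13*(-4 - 1*5))*13 = (13*(-4 - 5))*13 = (13*(-9))*13 = -117*13 = -1521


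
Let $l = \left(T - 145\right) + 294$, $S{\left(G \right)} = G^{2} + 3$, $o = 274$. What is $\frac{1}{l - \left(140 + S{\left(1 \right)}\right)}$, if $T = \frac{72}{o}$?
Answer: $\frac{137}{721} \approx 0.19001$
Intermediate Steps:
$S{\left(G \right)} = 3 + G^{2}$
$T = \frac{36}{137}$ ($T = \frac{72}{274} = 72 \cdot \frac{1}{274} = \frac{36}{137} \approx 0.26277$)
$l = \frac{20449}{137}$ ($l = \left(\frac{36}{137} - 145\right) + 294 = - \frac{19829}{137} + 294 = \frac{20449}{137} \approx 149.26$)
$\frac{1}{l - \left(140 + S{\left(1 \right)}\right)} = \frac{1}{\frac{20449}{137} - 144} = \frac{1}{\frac{721}{137}} = \frac{137}{721}$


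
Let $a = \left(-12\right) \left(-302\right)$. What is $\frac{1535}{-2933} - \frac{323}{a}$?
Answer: $- \frac{6510199}{10629192} \approx -0.61248$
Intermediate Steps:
$a = 3624$
$\frac{1535}{-2933} - \frac{323}{a} = \frac{1535}{-2933} - \frac{323}{3624} = 1535 \left(- \frac{1}{2933}\right) - \frac{323}{3624} = - \frac{1535}{2933} - \frac{323}{3624} = - \frac{6510199}{10629192}$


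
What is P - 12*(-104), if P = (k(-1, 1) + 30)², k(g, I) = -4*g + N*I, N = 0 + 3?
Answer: 2617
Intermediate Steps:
N = 3
k(g, I) = -4*g + 3*I
P = 1369 (P = ((-4*(-1) + 3*1) + 30)² = ((4 + 3) + 30)² = (7 + 30)² = 37² = 1369)
P - 12*(-104) = 1369 - 12*(-104) = 1369 - 1*(-1248) = 1369 + 1248 = 2617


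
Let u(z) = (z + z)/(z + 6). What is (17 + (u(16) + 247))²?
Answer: 8526400/121 ≈ 70466.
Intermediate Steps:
u(z) = 2*z/(6 + z) (u(z) = (2*z)/(6 + z) = 2*z/(6 + z))
(17 + (u(16) + 247))² = (17 + (2*16/(6 + 16) + 247))² = (17 + (2*16/22 + 247))² = (17 + (2*16*(1/22) + 247))² = (17 + (16/11 + 247))² = (17 + 2733/11)² = (2920/11)² = 8526400/121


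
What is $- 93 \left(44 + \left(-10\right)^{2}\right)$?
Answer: $-13392$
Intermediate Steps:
$- 93 \left(44 + \left(-10\right)^{2}\right) = - 93 \left(44 + 100\right) = \left(-93\right) 144 = -13392$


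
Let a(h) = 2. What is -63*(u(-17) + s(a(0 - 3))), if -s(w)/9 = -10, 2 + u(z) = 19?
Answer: -6741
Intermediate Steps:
u(z) = 17 (u(z) = -2 + 19 = 17)
s(w) = 90 (s(w) = -9*(-10) = 90)
-63*(u(-17) + s(a(0 - 3))) = -63*(17 + 90) = -63*107 = -6741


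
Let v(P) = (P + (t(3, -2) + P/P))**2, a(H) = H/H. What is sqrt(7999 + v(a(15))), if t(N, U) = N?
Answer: 2*sqrt(2006) ≈ 89.577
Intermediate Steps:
a(H) = 1
v(P) = (4 + P)**2 (v(P) = (P + (3 + P/P))**2 = (P + (3 + 1))**2 = (P + 4)**2 = (4 + P)**2)
sqrt(7999 + v(a(15))) = sqrt(7999 + (4 + 1)**2) = sqrt(7999 + 5**2) = sqrt(7999 + 25) = sqrt(8024) = 2*sqrt(2006)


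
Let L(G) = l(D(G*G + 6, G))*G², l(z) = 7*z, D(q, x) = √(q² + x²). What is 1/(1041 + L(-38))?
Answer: -1041/214963458359135 + 20216*√525986/214963458359135 ≈ 6.8200e-8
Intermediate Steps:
L(G) = 7*G²*√(G² + (6 + G²)²) (L(G) = (7*√((G*G + 6)² + G²))*G² = (7*√((G² + 6)² + G²))*G² = (7*√((6 + G²)² + G²))*G² = (7*√(G² + (6 + G²)²))*G² = 7*G²*√(G² + (6 + G²)²))
1/(1041 + L(-38)) = 1/(1041 + 7*(-38)²*√((-38)² + (6 + (-38)²)²)) = 1/(1041 + 7*1444*√(1444 + (6 + 1444)²)) = 1/(1041 + 7*1444*√(1444 + 1450²)) = 1/(1041 + 7*1444*√(1444 + 2102500)) = 1/(1041 + 7*1444*√2103944) = 1/(1041 + 7*1444*(2*√525986)) = 1/(1041 + 20216*√525986)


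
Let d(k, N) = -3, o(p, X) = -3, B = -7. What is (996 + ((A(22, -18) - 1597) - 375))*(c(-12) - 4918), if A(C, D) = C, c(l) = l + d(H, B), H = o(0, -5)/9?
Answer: 4706082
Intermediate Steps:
H = -⅓ (H = -3/9 = -3*⅑ = -⅓ ≈ -0.33333)
c(l) = -3 + l (c(l) = l - 3 = -3 + l)
(996 + ((A(22, -18) - 1597) - 375))*(c(-12) - 4918) = (996 + ((22 - 1597) - 375))*((-3 - 12) - 4918) = (996 + (-1575 - 375))*(-15 - 4918) = (996 - 1950)*(-4933) = -954*(-4933) = 4706082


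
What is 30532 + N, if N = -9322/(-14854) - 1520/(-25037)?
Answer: 5677547249565/185949799 ≈ 30533.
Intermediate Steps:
N = 127986497/185949799 (N = -9322*(-1/14854) - 1520*(-1/25037) = 4661/7427 + 1520/25037 = 127986497/185949799 ≈ 0.68828)
30532 + N = 30532 + 127986497/185949799 = 5677547249565/185949799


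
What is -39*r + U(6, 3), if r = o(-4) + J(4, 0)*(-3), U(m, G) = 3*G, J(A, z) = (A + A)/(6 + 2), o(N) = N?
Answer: 282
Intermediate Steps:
J(A, z) = A/4 (J(A, z) = (2*A)/8 = (2*A)*(⅛) = A/4)
r = -7 (r = -4 + ((¼)*4)*(-3) = -4 + 1*(-3) = -4 - 3 = -7)
-39*r + U(6, 3) = -39*(-7) + 3*3 = 273 + 9 = 282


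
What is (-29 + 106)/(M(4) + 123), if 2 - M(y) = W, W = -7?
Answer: 7/12 ≈ 0.58333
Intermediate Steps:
M(y) = 9 (M(y) = 2 - 1*(-7) = 2 + 7 = 9)
(-29 + 106)/(M(4) + 123) = (-29 + 106)/(9 + 123) = 77/132 = 77*(1/132) = 7/12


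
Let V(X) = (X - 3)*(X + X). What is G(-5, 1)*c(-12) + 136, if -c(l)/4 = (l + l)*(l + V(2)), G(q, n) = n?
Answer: -1400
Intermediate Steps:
V(X) = 2*X*(-3 + X) (V(X) = (-3 + X)*(2*X) = 2*X*(-3 + X))
c(l) = -8*l*(-4 + l) (c(l) = -4*(l + l)*(l + 2*2*(-3 + 2)) = -4*2*l*(l + 2*2*(-1)) = -4*2*l*(l - 4) = -4*2*l*(-4 + l) = -8*l*(-4 + l))
G(-5, 1)*c(-12) + 136 = 1*(8*(-12)*(4 - 1*(-12))) + 136 = 1*(8*(-12)*(4 + 12)) + 136 = 1*(8*(-12)*16) + 136 = 1*(-1536) + 136 = -1536 + 136 = -1400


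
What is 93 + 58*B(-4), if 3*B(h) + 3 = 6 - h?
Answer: 685/3 ≈ 228.33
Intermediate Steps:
B(h) = 1 - h/3 (B(h) = -1 + (6 - h)/3 = -1 + (2 - h/3) = 1 - h/3)
93 + 58*B(-4) = 93 + 58*(1 - ⅓*(-4)) = 93 + 58*(1 + 4/3) = 93 + 58*(7/3) = 93 + 406/3 = 685/3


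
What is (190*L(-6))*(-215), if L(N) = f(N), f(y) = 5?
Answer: -204250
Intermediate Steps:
L(N) = 5
(190*L(-6))*(-215) = (190*5)*(-215) = 950*(-215) = -204250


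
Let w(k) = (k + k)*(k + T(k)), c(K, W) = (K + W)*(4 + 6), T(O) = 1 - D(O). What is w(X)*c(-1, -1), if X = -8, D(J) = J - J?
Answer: -2240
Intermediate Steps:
D(J) = 0
T(O) = 1 (T(O) = 1 - 1*0 = 1 + 0 = 1)
c(K, W) = 10*K + 10*W (c(K, W) = (K + W)*10 = 10*K + 10*W)
w(k) = 2*k*(1 + k) (w(k) = (k + k)*(k + 1) = (2*k)*(1 + k) = 2*k*(1 + k))
w(X)*c(-1, -1) = (2*(-8)*(1 - 8))*(10*(-1) + 10*(-1)) = (2*(-8)*(-7))*(-10 - 10) = 112*(-20) = -2240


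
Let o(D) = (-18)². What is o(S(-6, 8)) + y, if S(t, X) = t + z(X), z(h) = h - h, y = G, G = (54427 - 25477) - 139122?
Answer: -109848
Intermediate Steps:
G = -110172 (G = 28950 - 139122 = -110172)
y = -110172
z(h) = 0
S(t, X) = t (S(t, X) = t + 0 = t)
o(D) = 324
o(S(-6, 8)) + y = 324 - 110172 = -109848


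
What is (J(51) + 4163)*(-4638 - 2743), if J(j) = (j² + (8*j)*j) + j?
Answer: -203885363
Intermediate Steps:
J(j) = j + 9*j² (J(j) = (j² + 8*j²) + j = 9*j² + j = j + 9*j²)
(J(51) + 4163)*(-4638 - 2743) = (51*(1 + 9*51) + 4163)*(-4638 - 2743) = (51*(1 + 459) + 4163)*(-7381) = (51*460 + 4163)*(-7381) = (23460 + 4163)*(-7381) = 27623*(-7381) = -203885363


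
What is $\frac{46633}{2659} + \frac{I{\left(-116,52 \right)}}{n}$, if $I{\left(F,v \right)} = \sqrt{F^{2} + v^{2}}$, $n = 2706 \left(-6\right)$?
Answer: $\frac{46633}{2659} - \frac{\sqrt{1010}}{4059} \approx 17.53$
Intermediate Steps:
$n = -16236$
$\frac{46633}{2659} + \frac{I{\left(-116,52 \right)}}{n} = \frac{46633}{2659} + \frac{\sqrt{\left(-116\right)^{2} + 52^{2}}}{-16236} = 46633 \cdot \frac{1}{2659} + \sqrt{13456 + 2704} \left(- \frac{1}{16236}\right) = \frac{46633}{2659} + \sqrt{16160} \left(- \frac{1}{16236}\right) = \frac{46633}{2659} + 4 \sqrt{1010} \left(- \frac{1}{16236}\right) = \frac{46633}{2659} - \frac{\sqrt{1010}}{4059}$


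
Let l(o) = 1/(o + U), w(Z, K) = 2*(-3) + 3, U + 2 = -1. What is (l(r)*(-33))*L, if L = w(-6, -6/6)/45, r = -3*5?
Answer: -11/90 ≈ -0.12222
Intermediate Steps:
U = -3 (U = -2 - 1 = -3)
w(Z, K) = -3 (w(Z, K) = -6 + 3 = -3)
r = -15
l(o) = 1/(-3 + o) (l(o) = 1/(o - 3) = 1/(-3 + o))
L = -1/15 (L = -3/45 = -3*1/45 = -1/15 ≈ -0.066667)
(l(r)*(-33))*L = (-33/(-3 - 15))*(-1/15) = (-33/(-18))*(-1/15) = -1/18*(-33)*(-1/15) = (11/6)*(-1/15) = -11/90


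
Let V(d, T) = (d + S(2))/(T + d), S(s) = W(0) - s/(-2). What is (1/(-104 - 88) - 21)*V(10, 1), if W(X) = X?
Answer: -4033/192 ≈ -21.005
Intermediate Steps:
S(s) = s/2 (S(s) = 0 - s/(-2) = 0 - s*(-1)/2 = 0 - (-1)*s/2 = 0 + s/2 = s/2)
V(d, T) = (1 + d)/(T + d) (V(d, T) = (d + (½)*2)/(T + d) = (d + 1)/(T + d) = (1 + d)/(T + d))
(1/(-104 - 88) - 21)*V(10, 1) = (1/(-104 - 88) - 21)*((1 + 10)/(1 + 10)) = (1/(-192) - 21)*(11/11) = (-1/192 - 21)*((1/11)*11) = -4033/192*1 = -4033/192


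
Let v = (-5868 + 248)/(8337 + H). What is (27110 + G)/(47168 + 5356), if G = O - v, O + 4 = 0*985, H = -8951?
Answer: 2079683/4031217 ≈ 0.51589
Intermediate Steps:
v = 2810/307 (v = (-5868 + 248)/(8337 - 8951) = -5620/(-614) = -5620*(-1/614) = 2810/307 ≈ 9.1531)
O = -4 (O = -4 + 0*985 = -4 + 0 = -4)
G = -4038/307 (G = -4 - 1*2810/307 = -4 - 2810/307 = -4038/307 ≈ -13.153)
(27110 + G)/(47168 + 5356) = (27110 - 4038/307)/(47168 + 5356) = (8318732/307)/52524 = (8318732/307)*(1/52524) = 2079683/4031217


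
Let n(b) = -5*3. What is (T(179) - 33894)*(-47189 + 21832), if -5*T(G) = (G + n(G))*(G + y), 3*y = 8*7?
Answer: 15357771334/15 ≈ 1.0239e+9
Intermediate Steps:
n(b) = -15
y = 56/3 (y = (8*7)/3 = (1/3)*56 = 56/3 ≈ 18.667)
T(G) = -(-15 + G)*(56/3 + G)/5 (T(G) = -(G - 15)*(G + 56/3)/5 = -(-15 + G)*(56/3 + G)/5)
(T(179) - 33894)*(-47189 + 21832) = ((56 - 11/15*179 - 1/5*179**2) - 33894)*(-47189 + 21832) = ((56 - 1969/15 - 1/5*32041) - 33894)*(-25357) = ((56 - 1969/15 - 32041/5) - 33894)*(-25357) = (-97252/15 - 33894)*(-25357) = -605662/15*(-25357) = 15357771334/15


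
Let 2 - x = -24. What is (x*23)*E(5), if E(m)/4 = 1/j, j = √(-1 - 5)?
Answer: -1196*I*√6/3 ≈ -976.53*I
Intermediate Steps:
x = 26 (x = 2 - 1*(-24) = 2 + 24 = 26)
j = I*√6 (j = √(-6) = I*√6 ≈ 2.4495*I)
E(m) = -2*I*√6/3 (E(m) = 4/((I*√6)) = 4*(-I*√6/6) = -2*I*√6/3)
(x*23)*E(5) = (26*23)*(-2*I*√6/3) = 598*(-2*I*√6/3) = -1196*I*√6/3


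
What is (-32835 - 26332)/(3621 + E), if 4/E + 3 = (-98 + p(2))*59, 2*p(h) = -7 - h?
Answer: -715979867/43817713 ≈ -16.340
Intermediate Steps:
p(h) = -7/2 - h/2 (p(h) = (-7 - h)/2 = -7/2 - h/2)
E = -8/12101 (E = 4/(-3 + (-98 + (-7/2 - ½*2))*59) = 4/(-3 + (-98 + (-7/2 - 1))*59) = 4/(-3 + (-98 - 9/2)*59) = 4/(-3 - 205/2*59) = 4/(-3 - 12095/2) = 4/(-12101/2) = 4*(-2/12101) = -8/12101 ≈ -0.00066110)
(-32835 - 26332)/(3621 + E) = (-32835 - 26332)/(3621 - 8/12101) = -59167/43817713/12101 = -59167*12101/43817713 = -715979867/43817713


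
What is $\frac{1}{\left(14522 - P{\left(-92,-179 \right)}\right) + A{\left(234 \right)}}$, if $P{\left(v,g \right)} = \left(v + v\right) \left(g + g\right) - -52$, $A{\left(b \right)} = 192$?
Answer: $- \frac{1}{51210} \approx -1.9527 \cdot 10^{-5}$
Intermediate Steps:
$P{\left(v,g \right)} = 52 + 4 g v$ ($P{\left(v,g \right)} = 2 v 2 g + 52 = 4 g v + 52 = 52 + 4 g v$)
$\frac{1}{\left(14522 - P{\left(-92,-179 \right)}\right) + A{\left(234 \right)}} = \frac{1}{\left(14522 - \left(52 + 4 \left(-179\right) \left(-92\right)\right)\right) + 192} = \frac{1}{\left(14522 - \left(52 + 65872\right)\right) + 192} = \frac{1}{\left(14522 - 65924\right) + 192} = \frac{1}{-51402 + 192} = \frac{1}{-51210} = - \frac{1}{51210}$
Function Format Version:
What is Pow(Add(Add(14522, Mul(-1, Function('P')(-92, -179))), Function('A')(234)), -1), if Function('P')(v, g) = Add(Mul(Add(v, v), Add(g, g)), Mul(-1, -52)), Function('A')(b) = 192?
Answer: Rational(-1, 51210) ≈ -1.9527e-5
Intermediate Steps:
Function('P')(v, g) = Add(52, Mul(4, g, v)) (Function('P')(v, g) = Add(Mul(Mul(2, v), Mul(2, g)), 52) = Add(Mul(4, g, v), 52) = Add(52, Mul(4, g, v)))
Pow(Add(Add(14522, Mul(-1, Function('P')(-92, -179))), Function('A')(234)), -1) = Pow(Add(Add(14522, Mul(-1, Add(52, Mul(4, -179, -92)))), 192), -1) = Pow(Add(Add(14522, Mul(-1, Add(52, 65872))), 192), -1) = Pow(Add(Add(14522, Mul(-1, 65924)), 192), -1) = Pow(Add(Add(14522, -65924), 192), -1) = Pow(Add(-51402, 192), -1) = Pow(-51210, -1) = Rational(-1, 51210)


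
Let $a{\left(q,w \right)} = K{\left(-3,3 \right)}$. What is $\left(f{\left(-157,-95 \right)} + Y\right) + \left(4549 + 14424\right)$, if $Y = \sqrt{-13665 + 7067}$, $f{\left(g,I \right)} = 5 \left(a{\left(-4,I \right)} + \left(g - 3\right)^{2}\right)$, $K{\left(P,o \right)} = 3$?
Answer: $146988 + i \sqrt{6598} \approx 1.4699 \cdot 10^{5} + 81.228 i$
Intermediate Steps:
$a{\left(q,w \right)} = 3$
$f{\left(g,I \right)} = 15 + 5 \left(-3 + g\right)^{2}$ ($f{\left(g,I \right)} = 5 \left(3 + \left(g - 3\right)^{2}\right) = 5 \left(3 + \left(-3 + g\right)^{2}\right) = 15 + 5 \left(-3 + g\right)^{2}$)
$Y = i \sqrt{6598}$ ($Y = \sqrt{-6598} = i \sqrt{6598} \approx 81.228 i$)
$\left(f{\left(-157,-95 \right)} + Y\right) + \left(4549 + 14424\right) = \left(\left(15 + 5 \left(-3 - 157\right)^{2}\right) + i \sqrt{6598}\right) + \left(4549 + 14424\right) = \left(\left(15 + 5 \left(-160\right)^{2}\right) + i \sqrt{6598}\right) + 18973 = \left(\left(15 + 5 \cdot 25600\right) + i \sqrt{6598}\right) + 18973 = \left(\left(15 + 128000\right) + i \sqrt{6598}\right) + 18973 = \left(128015 + i \sqrt{6598}\right) + 18973 = 146988 + i \sqrt{6598}$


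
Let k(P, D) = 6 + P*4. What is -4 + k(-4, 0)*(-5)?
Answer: 46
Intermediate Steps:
k(P, D) = 6 + 4*P
-4 + k(-4, 0)*(-5) = -4 + (6 + 4*(-4))*(-5) = -4 + (6 - 16)*(-5) = -4 - 10*(-5) = -4 + 50 = 46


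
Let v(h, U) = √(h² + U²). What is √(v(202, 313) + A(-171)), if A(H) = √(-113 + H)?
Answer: √(√138773 + 2*I*√71) ≈ 19.306 + 0.4365*I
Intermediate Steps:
v(h, U) = √(U² + h²)
√(v(202, 313) + A(-171)) = √(√(313² + 202²) + √(-113 - 171)) = √(√(97969 + 40804) + √(-284)) = √(√138773 + 2*I*√71)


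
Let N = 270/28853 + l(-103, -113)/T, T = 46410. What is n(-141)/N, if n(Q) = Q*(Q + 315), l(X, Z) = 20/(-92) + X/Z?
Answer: -21346033825161045/8154835028 ≈ -2.6176e+6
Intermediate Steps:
l(X, Z) = -5/23 + X/Z (l(X, Z) = 20*(-1/92) + X/Z = -5/23 + X/Z)
N = 16309670056/1740118515135 (N = 270/28853 + (-5/23 - 103/(-113))/46410 = 270*(1/28853) + (-5/23 - 103*(-1/113))*(1/46410) = 270/28853 + (-5/23 + 103/113)*(1/46410) = 270/28853 + (1804/2599)*(1/46410) = 270/28853 + 902/60309795 = 16309670056/1740118515135 ≈ 0.0093727)
n(Q) = Q*(315 + Q)
n(-141)/N = (-141*(315 - 141))/(16309670056/1740118515135) = -141*174*(1740118515135/16309670056) = -24534*1740118515135/16309670056 = -21346033825161045/8154835028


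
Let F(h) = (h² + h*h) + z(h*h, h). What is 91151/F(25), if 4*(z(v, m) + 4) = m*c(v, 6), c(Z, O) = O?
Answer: 182302/2567 ≈ 71.018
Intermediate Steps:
z(v, m) = -4 + 3*m/2 (z(v, m) = -4 + (m*6)/4 = -4 + (6*m)/4 = -4 + 3*m/2)
F(h) = -4 + 2*h² + 3*h/2 (F(h) = (h² + h*h) + (-4 + 3*h/2) = (h² + h²) + (-4 + 3*h/2) = 2*h² + (-4 + 3*h/2) = -4 + 2*h² + 3*h/2)
91151/F(25) = 91151/(-4 + 2*25² + (3/2)*25) = 91151/(-4 + 2*625 + 75/2) = 91151/(-4 + 1250 + 75/2) = 91151/(2567/2) = 91151*(2/2567) = 182302/2567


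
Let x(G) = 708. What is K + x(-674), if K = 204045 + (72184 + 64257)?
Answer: 341194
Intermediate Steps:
K = 340486 (K = 204045 + 136441 = 340486)
K + x(-674) = 340486 + 708 = 341194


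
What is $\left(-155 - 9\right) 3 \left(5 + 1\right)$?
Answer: $-2952$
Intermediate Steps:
$\left(-155 - 9\right) 3 \left(5 + 1\right) = - 164 \cdot 3 \cdot 6 = \left(-164\right) 18 = -2952$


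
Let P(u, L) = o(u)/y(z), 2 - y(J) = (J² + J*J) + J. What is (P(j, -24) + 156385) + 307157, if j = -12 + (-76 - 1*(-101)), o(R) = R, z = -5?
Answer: 19932293/43 ≈ 4.6354e+5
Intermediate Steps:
y(J) = 2 - J - 2*J² (y(J) = 2 - ((J² + J*J) + J) = 2 - ((J² + J²) + J) = 2 - (2*J² + J) = 2 - (J + 2*J²) = 2 + (-J - 2*J²) = 2 - J - 2*J²)
j = 13 (j = -12 + (-76 + 101) = -12 + 25 = 13)
P(u, L) = -u/43 (P(u, L) = u/(2 - 1*(-5) - 2*(-5)²) = u/(2 + 5 - 2*25) = u/(2 + 5 - 50) = u/(-43) = u*(-1/43) = -u/43)
(P(j, -24) + 156385) + 307157 = (-1/43*13 + 156385) + 307157 = (-13/43 + 156385) + 307157 = 6724542/43 + 307157 = 19932293/43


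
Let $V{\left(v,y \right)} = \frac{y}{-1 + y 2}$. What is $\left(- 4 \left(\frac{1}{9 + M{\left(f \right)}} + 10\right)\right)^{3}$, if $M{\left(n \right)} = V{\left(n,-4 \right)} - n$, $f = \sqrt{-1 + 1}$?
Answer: $- \frac{40565745856}{614125} \approx -66055.0$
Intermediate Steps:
$f = 0$ ($f = \sqrt{0} = 0$)
$V{\left(v,y \right)} = \frac{y}{-1 + 2 y}$
$M{\left(n \right)} = \frac{4}{9} - n$ ($M{\left(n \right)} = - \frac{4}{-1 + 2 \left(-4\right)} - n = - \frac{4}{-1 - 8} - n = - \frac{4}{-9} - n = \left(-4\right) \left(- \frac{1}{9}\right) - n = \frac{4}{9} - n$)
$\left(- 4 \left(\frac{1}{9 + M{\left(f \right)}} + 10\right)\right)^{3} = \left(- 4 \left(\frac{1}{9 + \left(\frac{4}{9} - 0\right)} + 10\right)\right)^{3} = \left(- 4 \left(\frac{1}{9 + \left(\frac{4}{9} + 0\right)} + 10\right)\right)^{3} = \left(- 4 \left(\frac{1}{9 + \frac{4}{9}} + 10\right)\right)^{3} = \left(- 4 \left(\frac{1}{\frac{85}{9}} + 10\right)\right)^{3} = \left(- 4 \left(\frac{9}{85} + 10\right)\right)^{3} = \left(\left(-4\right) \frac{859}{85}\right)^{3} = \left(- \frac{3436}{85}\right)^{3} = - \frac{40565745856}{614125}$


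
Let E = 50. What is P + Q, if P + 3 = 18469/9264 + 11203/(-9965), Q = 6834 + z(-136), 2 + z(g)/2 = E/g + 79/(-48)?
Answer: 10709119409651/1569367920 ≈ 6823.8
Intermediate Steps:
z(g) = -175/24 + 100/g (z(g) = -4 + 2*(50/g + 79/(-48)) = -4 + 2*(50/g + 79*(-1/48)) = -4 + 2*(50/g - 79/48) = -4 + 2*(-79/48 + 50/g) = -4 + (-79/24 + 100/g) = -175/24 + 100/g)
Q = 2784997/408 (Q = 6834 + (-175/24 + 100/(-136)) = 6834 + (-175/24 + 100*(-1/136)) = 6834 + (-175/24 - 25/34) = 6834 - 3275/408 = 2784997/408 ≈ 6826.0)
P = -196688287/92315760 (P = -3 + (18469/9264 + 11203/(-9965)) = -3 + (18469*(1/9264) + 11203*(-1/9965)) = -3 + (18469/9264 - 11203/9965) = -3 + 80258993/92315760 = -196688287/92315760 ≈ -2.1306)
P + Q = -196688287/92315760 + 2784997/408 = 10709119409651/1569367920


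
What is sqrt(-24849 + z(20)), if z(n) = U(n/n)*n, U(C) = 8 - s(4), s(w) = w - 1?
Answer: I*sqrt(24749) ≈ 157.32*I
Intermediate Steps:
s(w) = -1 + w
U(C) = 5 (U(C) = 8 - (-1 + 4) = 8 - 1*3 = 8 - 3 = 5)
z(n) = 5*n
sqrt(-24849 + z(20)) = sqrt(-24849 + 5*20) = sqrt(-24849 + 100) = sqrt(-24749) = I*sqrt(24749)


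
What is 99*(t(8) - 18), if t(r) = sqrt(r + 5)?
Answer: -1782 + 99*sqrt(13) ≈ -1425.1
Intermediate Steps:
t(r) = sqrt(5 + r)
99*(t(8) - 18) = 99*(sqrt(5 + 8) - 18) = 99*(sqrt(13) - 18) = 99*(-18 + sqrt(13)) = -1782 + 99*sqrt(13)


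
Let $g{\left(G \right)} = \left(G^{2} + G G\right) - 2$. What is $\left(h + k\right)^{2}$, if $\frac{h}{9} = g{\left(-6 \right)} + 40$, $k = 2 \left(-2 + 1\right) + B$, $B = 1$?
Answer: $978121$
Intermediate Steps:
$g{\left(G \right)} = -2 + 2 G^{2}$ ($g{\left(G \right)} = \left(G^{2} + G^{2}\right) - 2 = 2 G^{2} - 2 = -2 + 2 G^{2}$)
$k = -1$ ($k = 2 \left(-2 + 1\right) + 1 = 2 \left(-1\right) + 1 = -2 + 1 = -1$)
$h = 990$ ($h = 9 \left(\left(-2 + 2 \left(-6\right)^{2}\right) + 40\right) = 9 \left(\left(-2 + 2 \cdot 36\right) + 40\right) = 9 \left(\left(-2 + 72\right) + 40\right) = 9 \left(70 + 40\right) = 9 \cdot 110 = 990$)
$\left(h + k\right)^{2} = \left(990 - 1\right)^{2} = 989^{2} = 978121$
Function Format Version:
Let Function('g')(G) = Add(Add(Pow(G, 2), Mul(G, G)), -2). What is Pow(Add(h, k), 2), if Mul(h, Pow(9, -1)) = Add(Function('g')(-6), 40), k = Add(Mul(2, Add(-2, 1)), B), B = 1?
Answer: 978121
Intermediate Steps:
Function('g')(G) = Add(-2, Mul(2, Pow(G, 2))) (Function('g')(G) = Add(Add(Pow(G, 2), Pow(G, 2)), -2) = Add(Mul(2, Pow(G, 2)), -2) = Add(-2, Mul(2, Pow(G, 2))))
k = -1 (k = Add(Mul(2, Add(-2, 1)), 1) = Add(Mul(2, -1), 1) = Add(-2, 1) = -1)
h = 990 (h = Mul(9, Add(Add(-2, Mul(2, Pow(-6, 2))), 40)) = Mul(9, Add(Add(-2, Mul(2, 36)), 40)) = Mul(9, Add(Add(-2, 72), 40)) = Mul(9, Add(70, 40)) = Mul(9, 110) = 990)
Pow(Add(h, k), 2) = Pow(Add(990, -1), 2) = Pow(989, 2) = 978121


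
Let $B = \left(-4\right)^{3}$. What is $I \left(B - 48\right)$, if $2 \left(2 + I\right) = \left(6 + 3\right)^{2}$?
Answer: $-4312$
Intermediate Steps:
$B = -64$
$I = \frac{77}{2}$ ($I = -2 + \frac{\left(6 + 3\right)^{2}}{2} = -2 + \frac{9^{2}}{2} = -2 + \frac{1}{2} \cdot 81 = -2 + \frac{81}{2} = \frac{77}{2} \approx 38.5$)
$I \left(B - 48\right) = \frac{77 \left(-64 - 48\right)}{2} = \frac{77}{2} \left(-112\right) = -4312$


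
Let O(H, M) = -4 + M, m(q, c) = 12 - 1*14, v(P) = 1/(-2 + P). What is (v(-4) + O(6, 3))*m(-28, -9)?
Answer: 7/3 ≈ 2.3333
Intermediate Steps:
m(q, c) = -2 (m(q, c) = 12 - 14 = -2)
(v(-4) + O(6, 3))*m(-28, -9) = (1/(-2 - 4) + (-4 + 3))*(-2) = (1/(-6) - 1)*(-2) = (-⅙ - 1)*(-2) = -7/6*(-2) = 7/3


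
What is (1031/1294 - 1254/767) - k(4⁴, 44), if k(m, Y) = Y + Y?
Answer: -88171723/992498 ≈ -88.838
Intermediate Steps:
k(m, Y) = 2*Y
(1031/1294 - 1254/767) - k(4⁴, 44) = (1031/1294 - 1254/767) - 2*44 = (1031*(1/1294) - 1254*1/767) - 1*88 = (1031/1294 - 1254/767) - 88 = -831899/992498 - 88 = -88171723/992498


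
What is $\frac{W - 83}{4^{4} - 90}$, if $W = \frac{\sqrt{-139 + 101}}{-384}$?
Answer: $- \frac{1}{2} - \frac{i \sqrt{38}}{63744} \approx -0.5 - 9.6706 \cdot 10^{-5} i$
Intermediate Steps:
$W = - \frac{i \sqrt{38}}{384}$ ($W = \sqrt{-38} \left(- \frac{1}{384}\right) = i \sqrt{38} \left(- \frac{1}{384}\right) = - \frac{i \sqrt{38}}{384} \approx - 0.016053 i$)
$\frac{W - 83}{4^{4} - 90} = \frac{- \frac{i \sqrt{38}}{384} - 83}{4^{4} - 90} = \frac{-83 - \frac{i \sqrt{38}}{384}}{256 - 90} = \frac{-83 - \frac{i \sqrt{38}}{384}}{166} = - \frac{1}{2} - \frac{i \sqrt{38}}{63744}$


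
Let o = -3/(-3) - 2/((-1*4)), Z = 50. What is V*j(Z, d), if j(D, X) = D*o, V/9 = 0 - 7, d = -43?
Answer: -4725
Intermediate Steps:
V = -63 (V = 9*(0 - 7) = 9*(-7) = -63)
o = 3/2 (o = -3*(-⅓) - 2/(-4) = 1 - 2*(-¼) = 1 + ½ = 3/2 ≈ 1.5000)
j(D, X) = 3*D/2 (j(D, X) = D*(3/2) = 3*D/2)
V*j(Z, d) = -189*50/2 = -63*75 = -4725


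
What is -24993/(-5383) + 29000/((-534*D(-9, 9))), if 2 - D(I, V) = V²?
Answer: 605230849/113543619 ≈ 5.3304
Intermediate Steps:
D(I, V) = 2 - V²
-24993/(-5383) + 29000/((-534*D(-9, 9))) = -24993/(-5383) + 29000/((-534*(2 - 1*9²))) = -24993*(-1/5383) + 29000/((-534*(2 - 1*81))) = 24993/5383 + 29000/((-534*(2 - 81))) = 24993/5383 + 29000/((-534*(-79))) = 24993/5383 + 29000/42186 = 24993/5383 + 29000*(1/42186) = 24993/5383 + 14500/21093 = 605230849/113543619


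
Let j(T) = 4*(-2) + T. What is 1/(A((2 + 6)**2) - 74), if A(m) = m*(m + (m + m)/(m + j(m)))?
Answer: 15/61354 ≈ 0.00024448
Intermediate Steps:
j(T) = -8 + T
A(m) = m*(m + 2*m/(-8 + 2*m)) (A(m) = m*(m + (m + m)/(m + (-8 + m))) = m*(m + (2*m)/(-8 + 2*m)) = m*(m + 2*m/(-8 + 2*m)))
1/(A((2 + 6)**2) - 74) = 1/(((2 + 6)**2)**2*(-3 + (2 + 6)**2)/(-4 + (2 + 6)**2) - 74) = 1/((8**2)**2*(-3 + 8**2)/(-4 + 8**2) - 74) = 1/(64**2*(-3 + 64)/(-4 + 64) - 74) = 1/(4096*61/60 - 74) = 1/(4096*(1/60)*61 - 74) = 1/(62464/15 - 74) = 1/(61354/15) = 15/61354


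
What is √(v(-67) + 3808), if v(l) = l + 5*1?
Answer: √3746 ≈ 61.205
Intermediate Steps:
v(l) = 5 + l (v(l) = l + 5 = 5 + l)
√(v(-67) + 3808) = √((5 - 67) + 3808) = √(-62 + 3808) = √3746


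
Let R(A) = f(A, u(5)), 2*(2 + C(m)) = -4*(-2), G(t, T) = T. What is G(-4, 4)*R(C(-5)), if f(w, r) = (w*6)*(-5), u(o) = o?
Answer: -240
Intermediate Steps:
C(m) = 2 (C(m) = -2 + (-4*(-2))/2 = -2 + (½)*8 = -2 + 4 = 2)
f(w, r) = -30*w (f(w, r) = (6*w)*(-5) = -30*w)
R(A) = -30*A
G(-4, 4)*R(C(-5)) = 4*(-30*2) = 4*(-60) = -240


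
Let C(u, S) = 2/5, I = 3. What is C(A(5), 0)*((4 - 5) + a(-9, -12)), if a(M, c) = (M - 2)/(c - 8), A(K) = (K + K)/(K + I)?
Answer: -9/50 ≈ -0.18000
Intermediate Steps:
A(K) = 2*K/(3 + K) (A(K) = (K + K)/(K + 3) = (2*K)/(3 + K) = 2*K/(3 + K))
a(M, c) = (-2 + M)/(-8 + c)
C(u, S) = ⅖ (C(u, S) = 2*(⅕) = ⅖)
C(A(5), 0)*((4 - 5) + a(-9, -12)) = 2*((4 - 5) + (-2 - 9)/(-8 - 12))/5 = 2*(-1 - 11/(-20))/5 = 2*(-1 - 1/20*(-11))/5 = 2*(-1 + 11/20)/5 = (⅖)*(-9/20) = -9/50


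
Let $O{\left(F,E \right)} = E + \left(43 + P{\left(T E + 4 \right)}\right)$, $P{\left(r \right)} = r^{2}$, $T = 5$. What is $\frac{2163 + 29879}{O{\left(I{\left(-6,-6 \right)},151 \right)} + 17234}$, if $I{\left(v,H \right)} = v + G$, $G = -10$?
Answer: $\frac{32042}{593509} \approx 0.053987$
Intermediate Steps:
$I{\left(v,H \right)} = -10 + v$ ($I{\left(v,H \right)} = v - 10 = -10 + v$)
$O{\left(F,E \right)} = 43 + E + \left(4 + 5 E\right)^{2}$ ($O{\left(F,E \right)} = E + \left(43 + \left(5 E + 4\right)^{2}\right) = E + \left(43 + \left(4 + 5 E\right)^{2}\right) = 43 + E + \left(4 + 5 E\right)^{2}$)
$\frac{2163 + 29879}{O{\left(I{\left(-6,-6 \right)},151 \right)} + 17234} = \frac{2163 + 29879}{\left(43 + 151 + \left(4 + 5 \cdot 151\right)^{2}\right) + 17234} = \frac{32042}{\left(43 + 151 + \left(4 + 755\right)^{2}\right) + 17234} = \frac{32042}{\left(43 + 151 + 759^{2}\right) + 17234} = \frac{32042}{\left(43 + 151 + 576081\right) + 17234} = \frac{32042}{576275 + 17234} = \frac{32042}{593509}$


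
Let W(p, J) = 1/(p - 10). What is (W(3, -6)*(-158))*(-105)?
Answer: -2370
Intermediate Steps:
W(p, J) = 1/(-10 + p)
(W(3, -6)*(-158))*(-105) = (-158/(-10 + 3))*(-105) = (-158/(-7))*(-105) = -⅐*(-158)*(-105) = (158/7)*(-105) = -2370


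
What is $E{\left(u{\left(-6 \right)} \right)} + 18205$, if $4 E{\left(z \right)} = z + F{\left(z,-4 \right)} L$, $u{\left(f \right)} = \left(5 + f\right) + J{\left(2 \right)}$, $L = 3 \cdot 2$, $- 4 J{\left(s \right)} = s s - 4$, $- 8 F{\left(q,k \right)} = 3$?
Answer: $\frac{291267}{16} \approx 18204.0$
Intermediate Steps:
$F{\left(q,k \right)} = - \frac{3}{8}$ ($F{\left(q,k \right)} = \left(- \frac{1}{8}\right) 3 = - \frac{3}{8}$)
$J{\left(s \right)} = 1 - \frac{s^{2}}{4}$ ($J{\left(s \right)} = - \frac{s s - 4}{4} = - \frac{s^{2} - 4}{4} = - \frac{-4 + s^{2}}{4} = 1 - \frac{s^{2}}{4}$)
$L = 6$
$u{\left(f \right)} = 5 + f$ ($u{\left(f \right)} = \left(5 + f\right) + \left(1 - \frac{2^{2}}{4}\right) = \left(5 + f\right) + \left(1 - 1\right) = \left(5 + f\right) + 0 = 5 + f$)
$E{\left(z \right)} = - \frac{9}{16} + \frac{z}{4}$ ($E{\left(z \right)} = \frac{z - \frac{9}{4}}{4} = \frac{- \frac{9}{4} + z}{4} = - \frac{9}{16} + \frac{z}{4}$)
$E{\left(u{\left(-6 \right)} \right)} + 18205 = \left(- \frac{9}{16} + \frac{5 - 6}{4}\right) + 18205 = \left(- \frac{9}{16} + \frac{1}{4} \left(-1\right)\right) + 18205 = \left(- \frac{9}{16} - \frac{1}{4}\right) + 18205 = - \frac{13}{16} + 18205 = \frac{291267}{16}$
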